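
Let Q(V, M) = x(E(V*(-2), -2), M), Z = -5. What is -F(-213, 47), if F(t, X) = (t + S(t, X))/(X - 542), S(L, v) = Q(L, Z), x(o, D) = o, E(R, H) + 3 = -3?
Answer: -73/165 ≈ -0.44242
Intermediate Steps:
E(R, H) = -6 (E(R, H) = -3 - 3 = -6)
Q(V, M) = -6
S(L, v) = -6
F(t, X) = (-6 + t)/(-542 + X) (F(t, X) = (t - 6)/(X - 542) = (-6 + t)/(-542 + X))
-F(-213, 47) = -(-6 - 213)/(-542 + 47) = -(-219)/(-495) = -(-1)*(-219)/495 = -1*73/165 = -73/165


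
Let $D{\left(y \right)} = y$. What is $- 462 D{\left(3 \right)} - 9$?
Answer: $-1395$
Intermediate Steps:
$- 462 D{\left(3 \right)} - 9 = \left(-462\right) 3 - 9 = -1386 - 9 = -1395$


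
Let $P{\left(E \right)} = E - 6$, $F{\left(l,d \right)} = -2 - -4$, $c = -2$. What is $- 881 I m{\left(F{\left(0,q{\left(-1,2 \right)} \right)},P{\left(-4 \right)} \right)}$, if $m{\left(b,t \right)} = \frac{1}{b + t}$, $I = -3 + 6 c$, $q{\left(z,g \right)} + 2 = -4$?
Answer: $- \frac{13215}{8} \approx -1651.9$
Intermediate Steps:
$q{\left(z,g \right)} = -6$ ($q{\left(z,g \right)} = -2 - 4 = -6$)
$I = -15$ ($I = -3 + 6 \left(-2\right) = -3 - 12 = -15$)
$F{\left(l,d \right)} = 2$ ($F{\left(l,d \right)} = -2 + 4 = 2$)
$P{\left(E \right)} = -6 + E$ ($P{\left(E \right)} = E - 6 = -6 + E$)
$- 881 I m{\left(F{\left(0,q{\left(-1,2 \right)} \right)},P{\left(-4 \right)} \right)} = - 881 \left(- \frac{15}{2 - 10}\right) = - 881 \left(- \frac{15}{-8}\right) = - 881 \left(\left(-15\right) \left(- \frac{1}{8}\right)\right) = \left(-881\right) \frac{15}{8} = - \frac{13215}{8}$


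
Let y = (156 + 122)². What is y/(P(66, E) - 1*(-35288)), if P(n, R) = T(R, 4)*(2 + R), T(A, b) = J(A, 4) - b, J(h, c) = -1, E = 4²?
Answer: 38642/17599 ≈ 2.1957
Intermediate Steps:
E = 16
T(A, b) = -1 - b
P(n, R) = -10 - 5*R (P(n, R) = (-1 - 1*4)*(2 + R) = (-1 - 4)*(2 + R) = -5*(2 + R) = -10 - 5*R)
y = 77284 (y = 278² = 77284)
y/(P(66, E) - 1*(-35288)) = 77284/((-10 - 5*16) - 1*(-35288)) = 77284/((-10 - 80) + 35288) = 77284/(-90 + 35288) = 77284/35198 = 77284*(1/35198) = 38642/17599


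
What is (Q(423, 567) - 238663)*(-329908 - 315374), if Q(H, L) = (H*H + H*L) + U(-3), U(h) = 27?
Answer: -116237227788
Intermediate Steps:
Q(H, L) = 27 + H**2 + H*L (Q(H, L) = (H*H + H*L) + 27 = (H**2 + H*L) + 27 = 27 + H**2 + H*L)
(Q(423, 567) - 238663)*(-329908 - 315374) = ((27 + 423**2 + 423*567) - 238663)*(-329908 - 315374) = ((27 + 178929 + 239841) - 238663)*(-645282) = (418797 - 238663)*(-645282) = 180134*(-645282) = -116237227788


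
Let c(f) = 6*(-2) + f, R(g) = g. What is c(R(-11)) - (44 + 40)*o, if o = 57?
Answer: -4811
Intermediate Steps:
c(f) = -12 + f
c(R(-11)) - (44 + 40)*o = (-12 - 11) - (44 + 40)*57 = -23 - 84*57 = -23 - 1*4788 = -23 - 4788 = -4811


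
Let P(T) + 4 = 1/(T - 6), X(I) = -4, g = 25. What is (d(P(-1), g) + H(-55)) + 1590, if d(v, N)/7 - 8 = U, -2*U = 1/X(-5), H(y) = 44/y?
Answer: 65843/40 ≈ 1646.1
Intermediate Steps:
P(T) = -4 + 1/(-6 + T) (P(T) = -4 + 1/(T - 6) = -4 + 1/(-6 + T))
U = 1/8 (U = -1/2/(-4) = -1/2*(-1/4) = 1/8 ≈ 0.12500)
d(v, N) = 455/8 (d(v, N) = 56 + 7*(1/8) = 56 + 7/8 = 455/8)
(d(P(-1), g) + H(-55)) + 1590 = (455/8 + 44/(-55)) + 1590 = (455/8 + 44*(-1/55)) + 1590 = (455/8 - 4/5) + 1590 = 2243/40 + 1590 = 65843/40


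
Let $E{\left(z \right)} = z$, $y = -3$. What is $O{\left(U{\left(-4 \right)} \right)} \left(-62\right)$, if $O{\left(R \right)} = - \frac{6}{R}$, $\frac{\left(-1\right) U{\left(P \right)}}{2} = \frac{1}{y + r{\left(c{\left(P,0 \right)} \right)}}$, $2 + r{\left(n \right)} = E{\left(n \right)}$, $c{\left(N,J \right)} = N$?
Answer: $1674$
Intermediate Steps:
$r{\left(n \right)} = -2 + n$
$U{\left(P \right)} = - \frac{2}{-5 + P}$ ($U{\left(P \right)} = - \frac{2}{-3 + \left(-2 + P\right)} = - \frac{2}{-5 + P}$)
$O{\left(U{\left(-4 \right)} \right)} \left(-62\right) = - \frac{6}{\left(-2\right) \frac{1}{-5 - 4}} \left(-62\right) = - \frac{6}{\left(-2\right) \frac{1}{-9}} \left(-62\right) = - \frac{6}{\left(-2\right) \left(- \frac{1}{9}\right)} \left(-62\right) = - \frac{6}{\frac{2}{9}} \left(-62\right) = \left(-6\right) \frac{9}{2} \left(-62\right) = \left(-27\right) \left(-62\right) = 1674$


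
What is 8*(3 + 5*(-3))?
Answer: -96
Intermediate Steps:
8*(3 + 5*(-3)) = 8*(3 - 15) = 8*(-12) = -96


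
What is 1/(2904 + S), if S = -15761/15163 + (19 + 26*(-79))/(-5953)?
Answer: 90265339/262067575928 ≈ 0.00034444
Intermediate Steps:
S = -62968528/90265339 (S = -15761*1/15163 + (19 - 2054)*(-1/5953) = -15761/15163 - 2035*(-1/5953) = -15761/15163 + 2035/5953 = -62968528/90265339 ≈ -0.69759)
1/(2904 + S) = 1/(2904 - 62968528/90265339) = 1/(262067575928/90265339) = 90265339/262067575928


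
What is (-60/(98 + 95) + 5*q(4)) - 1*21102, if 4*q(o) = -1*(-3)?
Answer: -16288089/772 ≈ -21099.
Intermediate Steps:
q(o) = ¾ (q(o) = (-1*(-3))/4 = (¼)*3 = ¾)
(-60/(98 + 95) + 5*q(4)) - 1*21102 = (-60/(98 + 95) + 5*(¾)) - 1*21102 = (-60/193 + 15/4) - 21102 = 2655/772 - 21102 = -16288089/772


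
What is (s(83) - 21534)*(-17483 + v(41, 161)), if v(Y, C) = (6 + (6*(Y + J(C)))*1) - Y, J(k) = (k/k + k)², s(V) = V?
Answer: -3007258592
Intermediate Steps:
J(k) = (1 + k)²
v(Y, C) = 6 + 5*Y + 6*(1 + C)² (v(Y, C) = (6 + (6*(Y + (1 + C)²))*1) - Y = (6 + (6*Y + 6*(1 + C)²)*1) - Y = (6 + (6*Y + 6*(1 + C)²)) - Y = (6 + 6*Y + 6*(1 + C)²) - Y = 6 + 5*Y + 6*(1 + C)²)
(s(83) - 21534)*(-17483 + v(41, 161)) = (83 - 21534)*(-17483 + (6 + 5*41 + 6*(1 + 161)²)) = -21451*(-17483 + (6 + 205 + 6*162²)) = -21451*(-17483 + (6 + 205 + 6*26244)) = -21451*(-17483 + (6 + 205 + 157464)) = -21451*(-17483 + 157675) = -21451*140192 = -3007258592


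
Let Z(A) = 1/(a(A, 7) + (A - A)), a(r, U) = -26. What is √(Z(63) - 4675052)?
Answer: I*√3160335178/26 ≈ 2162.2*I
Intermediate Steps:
Z(A) = -1/26 (Z(A) = 1/(-26 + (A - A)) = 1/(-26 + 0) = 1/(-26) = -1/26)
√(Z(63) - 4675052) = √(-1/26 - 4675052) = √(-121551353/26) = I*√3160335178/26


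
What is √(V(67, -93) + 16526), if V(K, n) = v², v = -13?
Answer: 3*√1855 ≈ 129.21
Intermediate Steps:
V(K, n) = 169 (V(K, n) = (-13)² = 169)
√(V(67, -93) + 16526) = √(169 + 16526) = √16695 = 3*√1855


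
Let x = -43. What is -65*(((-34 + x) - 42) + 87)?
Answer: 2080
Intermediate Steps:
-65*(((-34 + x) - 42) + 87) = -65*(((-34 - 43) - 42) + 87) = -65*((-77 - 42) + 87) = -65*(-119 + 87) = -65*(-32) = 2080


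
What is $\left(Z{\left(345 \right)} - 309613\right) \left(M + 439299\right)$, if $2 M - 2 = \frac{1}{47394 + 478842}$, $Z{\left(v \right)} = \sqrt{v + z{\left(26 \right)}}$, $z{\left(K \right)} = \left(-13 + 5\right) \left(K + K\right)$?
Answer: $- \frac{143149864558814413}{1052472} + \frac{462350949601 i \sqrt{71}}{1052472} \approx -1.3601 \cdot 10^{11} + 3.7016 \cdot 10^{6} i$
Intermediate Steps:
$z{\left(K \right)} = - 16 K$ ($z{\left(K \right)} = - 8 \cdot 2 K = - 16 K$)
$Z{\left(v \right)} = \sqrt{-416 + v}$ ($Z{\left(v \right)} = \sqrt{v - 416} = \sqrt{-416 + v}$)
$M = \frac{1052473}{1052472}$ ($M = 1 + \frac{1}{2 \left(47394 + 478842\right)} = 1 + \frac{1}{2 \cdot 526236} = 1 + \frac{1}{2} \cdot \frac{1}{526236} = 1 + \frac{1}{1052472} = \frac{1052473}{1052472} \approx 1.0$)
$\left(Z{\left(345 \right)} - 309613\right) \left(M + 439299\right) = \left(\sqrt{-416 + 345} - 309613\right) \left(\frac{1052473}{1052472} + 439299\right) = \left(\sqrt{-71} - 309613\right) \frac{462350949601}{1052472} = \left(i \sqrt{71} - 309613\right) \frac{462350949601}{1052472} = \left(-309613 + i \sqrt{71}\right) \frac{462350949601}{1052472} = - \frac{143149864558814413}{1052472} + \frac{462350949601 i \sqrt{71}}{1052472}$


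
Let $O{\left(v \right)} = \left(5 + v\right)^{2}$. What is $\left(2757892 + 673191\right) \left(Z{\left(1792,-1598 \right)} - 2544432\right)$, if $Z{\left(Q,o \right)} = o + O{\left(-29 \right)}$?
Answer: $-8733663946682$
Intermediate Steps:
$Z{\left(Q,o \right)} = 576 + o$ ($Z{\left(Q,o \right)} = o + \left(5 - 29\right)^{2} = o + \left(-24\right)^{2} = o + 576 = 576 + o$)
$\left(2757892 + 673191\right) \left(Z{\left(1792,-1598 \right)} - 2544432\right) = \left(2757892 + 673191\right) \left(\left(576 - 1598\right) - 2544432\right) = 3431083 \left(-1022 - 2544432\right) = 3431083 \left(-2545454\right) = -8733663946682$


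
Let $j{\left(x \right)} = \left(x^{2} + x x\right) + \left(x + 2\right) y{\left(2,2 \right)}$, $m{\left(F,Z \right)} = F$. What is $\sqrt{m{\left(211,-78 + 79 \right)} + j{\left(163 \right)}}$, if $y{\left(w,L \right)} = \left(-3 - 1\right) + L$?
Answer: $3 \sqrt{5891} \approx 230.26$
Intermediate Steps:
$y{\left(w,L \right)} = -4 + L$
$j{\left(x \right)} = -4 - 2 x + 2 x^{2}$ ($j{\left(x \right)} = \left(x^{2} + x x\right) + \left(x + 2\right) \left(-4 + 2\right) = \left(x^{2} + x^{2}\right) + \left(2 + x\right) \left(-2\right) = 2 x^{2} - \left(4 + 2 x\right) = -4 - 2 x + 2 x^{2}$)
$\sqrt{m{\left(211,-78 + 79 \right)} + j{\left(163 \right)}} = \sqrt{211 - \left(330 - 53138\right)} = \sqrt{211 - -52808} = \sqrt{211 + 52808} = \sqrt{53019} = 3 \sqrt{5891}$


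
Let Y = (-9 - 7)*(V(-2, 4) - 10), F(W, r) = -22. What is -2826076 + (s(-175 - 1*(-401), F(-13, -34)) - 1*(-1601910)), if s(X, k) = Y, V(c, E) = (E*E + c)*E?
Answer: -1224902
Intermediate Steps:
V(c, E) = E*(c + E²) (V(c, E) = (E² + c)*E = (c + E²)*E = E*(c + E²))
Y = -736 (Y = (-9 - 7)*(4*(-2 + 4²) - 10) = -16*(4*(-2 + 16) - 10) = -16*(4*14 - 10) = -16*(56 - 10) = -16*46 = -736)
s(X, k) = -736
-2826076 + (s(-175 - 1*(-401), F(-13, -34)) - 1*(-1601910)) = -2826076 + (-736 - 1*(-1601910)) = -2826076 + (-736 + 1601910) = -2826076 + 1601174 = -1224902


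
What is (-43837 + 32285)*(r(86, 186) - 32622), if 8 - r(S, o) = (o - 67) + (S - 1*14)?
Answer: 378963360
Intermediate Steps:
r(S, o) = 89 - S - o (r(S, o) = 8 - ((o - 67) + (S - 1*14)) = 8 - ((-67 + o) + (S - 14)) = 8 - ((-67 + o) + (-14 + S)) = 8 - (-81 + S + o) = 8 + (81 - S - o) = 89 - S - o)
(-43837 + 32285)*(r(86, 186) - 32622) = (-43837 + 32285)*((89 - 1*86 - 1*186) - 32622) = -11552*((89 - 86 - 186) - 32622) = -11552*(-183 - 32622) = -11552*(-32805) = 378963360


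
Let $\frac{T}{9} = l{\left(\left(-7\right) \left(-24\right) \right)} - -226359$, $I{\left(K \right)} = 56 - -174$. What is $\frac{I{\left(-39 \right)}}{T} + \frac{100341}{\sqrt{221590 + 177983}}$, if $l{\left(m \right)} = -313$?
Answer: $\frac{115}{1017207} + \frac{11149 \sqrt{4933}}{4933} \approx 158.74$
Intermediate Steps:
$I{\left(K \right)} = 230$ ($I{\left(K \right)} = 56 + 174 = 230$)
$T = 2034414$ ($T = 9 \left(-313 - -226359\right) = 9 \left(-313 + 226359\right) = 9 \cdot 226046 = 2034414$)
$\frac{I{\left(-39 \right)}}{T} + \frac{100341}{\sqrt{221590 + 177983}} = \frac{230}{2034414} + \frac{100341}{\sqrt{221590 + 177983}} = 230 \cdot \frac{1}{2034414} + \frac{100341}{\sqrt{399573}} = \frac{115}{1017207} + \frac{100341}{9 \sqrt{4933}} = \frac{115}{1017207} + 100341 \frac{\sqrt{4933}}{44397} = \frac{115}{1017207} + \frac{11149 \sqrt{4933}}{4933}$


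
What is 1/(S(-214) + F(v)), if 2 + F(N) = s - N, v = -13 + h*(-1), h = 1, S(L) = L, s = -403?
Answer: -1/605 ≈ -0.0016529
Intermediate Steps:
v = -14 (v = -13 + 1*(-1) = -13 - 1 = -14)
F(N) = -405 - N (F(N) = -2 + (-403 - N) = -405 - N)
1/(S(-214) + F(v)) = 1/(-214 + (-405 - 1*(-14))) = 1/(-214 + (-405 + 14)) = 1/(-214 - 391) = 1/(-605) = -1/605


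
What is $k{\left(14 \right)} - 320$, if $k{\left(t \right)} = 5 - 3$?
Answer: $-318$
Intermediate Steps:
$k{\left(t \right)} = 2$ ($k{\left(t \right)} = 5 - 3 = 2$)
$k{\left(14 \right)} - 320 = 2 - 320 = -318$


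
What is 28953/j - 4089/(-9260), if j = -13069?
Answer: -214665639/121018940 ≈ -1.7738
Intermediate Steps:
28953/j - 4089/(-9260) = 28953/(-13069) - 4089/(-9260) = 28953*(-1/13069) - 4089*(-1/9260) = -28953/13069 + 4089/9260 = -214665639/121018940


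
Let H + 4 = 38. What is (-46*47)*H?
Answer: -73508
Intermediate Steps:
H = 34 (H = -4 + 38 = 34)
(-46*47)*H = -46*47*34 = -2162*34 = -73508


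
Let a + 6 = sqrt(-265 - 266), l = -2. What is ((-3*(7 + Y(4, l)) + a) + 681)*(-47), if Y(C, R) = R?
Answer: -31020 - 141*I*sqrt(59) ≈ -31020.0 - 1083.0*I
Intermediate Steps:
a = -6 + 3*I*sqrt(59) (a = -6 + sqrt(-265 - 266) = -6 + sqrt(-531) = -6 + 3*I*sqrt(59) ≈ -6.0 + 23.043*I)
((-3*(7 + Y(4, l)) + a) + 681)*(-47) = ((-3*(7 - 2) + (-6 + 3*I*sqrt(59))) + 681)*(-47) = ((-3*5 + (-6 + 3*I*sqrt(59))) + 681)*(-47) = ((-15 + (-6 + 3*I*sqrt(59))) + 681)*(-47) = ((-21 + 3*I*sqrt(59)) + 681)*(-47) = (660 + 3*I*sqrt(59))*(-47) = -31020 - 141*I*sqrt(59)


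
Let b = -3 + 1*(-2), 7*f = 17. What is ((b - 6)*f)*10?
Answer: -1870/7 ≈ -267.14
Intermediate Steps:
f = 17/7 (f = (⅐)*17 = 17/7 ≈ 2.4286)
b = -5 (b = -3 - 2 = -5)
((b - 6)*f)*10 = ((-5 - 6)*(17/7))*10 = -11*17/7*10 = -187/7*10 = -1870/7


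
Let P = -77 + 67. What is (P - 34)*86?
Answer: -3784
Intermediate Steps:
P = -10
(P - 34)*86 = (-10 - 34)*86 = -44*86 = -3784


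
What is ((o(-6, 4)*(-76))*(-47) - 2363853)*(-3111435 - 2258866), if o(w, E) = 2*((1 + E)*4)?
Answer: 11927293522873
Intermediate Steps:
o(w, E) = 8 + 8*E (o(w, E) = 2*(4 + 4*E) = 8 + 8*E)
((o(-6, 4)*(-76))*(-47) - 2363853)*(-3111435 - 2258866) = (((8 + 8*4)*(-76))*(-47) - 2363853)*(-3111435 - 2258866) = (((8 + 32)*(-76))*(-47) - 2363853)*(-5370301) = ((40*(-76))*(-47) - 2363853)*(-5370301) = (-3040*(-47) - 2363853)*(-5370301) = (142880 - 2363853)*(-5370301) = -2220973*(-5370301) = 11927293522873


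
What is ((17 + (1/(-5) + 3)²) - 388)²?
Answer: 82428241/625 ≈ 1.3189e+5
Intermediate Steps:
((17 + (1/(-5) + 3)²) - 388)² = ((17 + (-⅕ + 3)²) - 388)² = ((17 + (14/5)²) - 388)² = ((17 + 196/25) - 388)² = (621/25 - 388)² = (-9079/25)² = 82428241/625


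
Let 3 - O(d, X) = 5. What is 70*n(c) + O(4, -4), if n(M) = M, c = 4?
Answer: 278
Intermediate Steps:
O(d, X) = -2 (O(d, X) = 3 - 1*5 = 3 - 5 = -2)
70*n(c) + O(4, -4) = 70*4 - 2 = 280 - 2 = 278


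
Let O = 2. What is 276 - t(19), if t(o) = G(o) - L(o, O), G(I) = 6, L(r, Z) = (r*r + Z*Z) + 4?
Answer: 639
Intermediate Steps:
L(r, Z) = 4 + Z² + r² (L(r, Z) = (r² + Z²) + 4 = (Z² + r²) + 4 = 4 + Z² + r²)
t(o) = -2 - o² (t(o) = 6 - (4 + 2² + o²) = 6 - (4 + 4 + o²) = 6 - (8 + o²) = 6 + (-8 - o²) = -2 - o²)
276 - t(19) = 276 - (-2 - 1*19²) = 276 - (-2 - 1*361) = 276 - (-2 - 361) = 276 - 1*(-363) = 276 + 363 = 639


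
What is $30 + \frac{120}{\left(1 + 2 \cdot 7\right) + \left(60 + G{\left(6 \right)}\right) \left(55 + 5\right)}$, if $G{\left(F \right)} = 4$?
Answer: $\frac{7718}{257} \approx 30.031$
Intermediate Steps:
$30 + \frac{120}{\left(1 + 2 \cdot 7\right) + \left(60 + G{\left(6 \right)}\right) \left(55 + 5\right)} = 30 + \frac{120}{\left(1 + 2 \cdot 7\right) + \left(60 + 4\right) \left(55 + 5\right)} = 30 + \frac{120}{\left(1 + 14\right) + 64 \cdot 60} = 30 + \frac{120}{15 + 3840} = 30 + \frac{120}{3855} = 30 + 120 \cdot \frac{1}{3855} = 30 + \frac{8}{257} = \frac{7718}{257}$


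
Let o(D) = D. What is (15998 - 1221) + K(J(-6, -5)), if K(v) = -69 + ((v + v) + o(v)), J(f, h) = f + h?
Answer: 14675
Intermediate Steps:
K(v) = -69 + 3*v (K(v) = -69 + ((v + v) + v) = -69 + (2*v + v) = -69 + 3*v)
(15998 - 1221) + K(J(-6, -5)) = (15998 - 1221) + (-69 + 3*(-6 - 5)) = 14777 + (-69 + 3*(-11)) = 14777 + (-69 - 33) = 14777 - 102 = 14675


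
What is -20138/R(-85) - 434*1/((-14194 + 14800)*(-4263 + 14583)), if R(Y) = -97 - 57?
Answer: 31485343531/240775920 ≈ 130.77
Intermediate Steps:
R(Y) = -154
-20138/R(-85) - 434*1/((-14194 + 14800)*(-4263 + 14583)) = -20138/(-154) - 434*1/((-14194 + 14800)*(-4263 + 14583)) = -20138*(-1/154) - 434/(10320*606) = 10069/77 - 434/6253920 = 10069/77 - 434*1/6253920 = 10069/77 - 217/3126960 = 31485343531/240775920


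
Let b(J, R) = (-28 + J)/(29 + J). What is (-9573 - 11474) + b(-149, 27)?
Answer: -841821/40 ≈ -21046.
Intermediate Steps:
b(J, R) = (-28 + J)/(29 + J)
(-9573 - 11474) + b(-149, 27) = (-9573 - 11474) + (-28 - 149)/(29 - 149) = -21047 - 177/(-120) = -21047 - 1/120*(-177) = -21047 + 59/40 = -841821/40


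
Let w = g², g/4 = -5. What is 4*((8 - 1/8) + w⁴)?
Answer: 204800000063/2 ≈ 1.0240e+11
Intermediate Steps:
g = -20 (g = 4*(-5) = -20)
w = 400 (w = (-20)² = 400)
4*((8 - 1/8) + w⁴) = 4*((8 - 1/8) + 400⁴) = 4*((8 - 1*⅛) + 25600000000) = 4*((8 - ⅛) + 25600000000) = 4*(63/8 + 25600000000) = 4*(204800000063/8) = 204800000063/2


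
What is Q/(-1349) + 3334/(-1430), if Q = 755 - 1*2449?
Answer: -1037573/964535 ≈ -1.0757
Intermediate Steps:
Q = -1694 (Q = 755 - 2449 = -1694)
Q/(-1349) + 3334/(-1430) = -1694/(-1349) + 3334/(-1430) = -1694*(-1/1349) + 3334*(-1/1430) = 1694/1349 - 1667/715 = -1037573/964535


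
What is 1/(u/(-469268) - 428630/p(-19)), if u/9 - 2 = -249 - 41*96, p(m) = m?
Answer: 8916092/201143058133 ≈ 4.4327e-5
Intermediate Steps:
u = -37647 (u = 18 + 9*(-249 - 41*96) = 18 + 9*(-249 - 3936) = 18 + 9*(-4185) = 18 - 37665 = -37647)
1/(u/(-469268) - 428630/p(-19)) = 1/(-37647/(-469268) - 428630/(-19)) = 1/(-37647*(-1/469268) - 428630*(-1/19)) = 1/(37647/469268 + 428630/19) = 1/(201143058133/8916092) = 8916092/201143058133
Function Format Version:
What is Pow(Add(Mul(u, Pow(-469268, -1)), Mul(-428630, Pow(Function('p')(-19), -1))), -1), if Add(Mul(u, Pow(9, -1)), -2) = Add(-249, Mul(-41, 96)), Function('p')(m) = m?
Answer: Rational(8916092, 201143058133) ≈ 4.4327e-5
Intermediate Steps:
u = -37647 (u = Add(18, Mul(9, Add(-249, Mul(-41, 96)))) = Add(18, Mul(9, Add(-249, -3936))) = Add(18, Mul(9, -4185)) = Add(18, -37665) = -37647)
Pow(Add(Mul(u, Pow(-469268, -1)), Mul(-428630, Pow(Function('p')(-19), -1))), -1) = Pow(Add(Mul(-37647, Pow(-469268, -1)), Mul(-428630, Pow(-19, -1))), -1) = Pow(Add(Mul(-37647, Rational(-1, 469268)), Mul(-428630, Rational(-1, 19))), -1) = Pow(Add(Rational(37647, 469268), Rational(428630, 19)), -1) = Pow(Rational(201143058133, 8916092), -1) = Rational(8916092, 201143058133)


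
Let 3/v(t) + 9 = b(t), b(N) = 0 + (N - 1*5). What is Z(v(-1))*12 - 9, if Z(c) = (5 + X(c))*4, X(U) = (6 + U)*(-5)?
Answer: -1161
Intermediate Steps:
b(N) = -5 + N (b(N) = 0 + (N - 5) = 0 + (-5 + N) = -5 + N)
v(t) = 3/(-14 + t) (v(t) = 3/(-9 + (-5 + t)) = 3/(-14 + t))
X(U) = -30 - 5*U
Z(c) = -100 - 20*c (Z(c) = (5 + (-30 - 5*c))*4 = (-25 - 5*c)*4 = -100 - 20*c)
Z(v(-1))*12 - 9 = (-100 - 60/(-14 - 1))*12 - 9 = (-100 - 60/(-15))*12 - 9 = (-100 - 60*(-1)/15)*12 - 9 = (-100 - 20*(-⅕))*12 - 9 = (-100 + 4)*12 - 9 = -96*12 - 9 = -1152 - 9 = -1161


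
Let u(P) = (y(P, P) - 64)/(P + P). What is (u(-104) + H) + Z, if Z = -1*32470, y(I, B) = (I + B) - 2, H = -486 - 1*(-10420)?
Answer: -2343607/104 ≈ -22535.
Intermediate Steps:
H = 9934 (H = -486 + 10420 = 9934)
y(I, B) = -2 + B + I (y(I, B) = (B + I) - 2 = -2 + B + I)
u(P) = (-66 + 2*P)/(2*P) (u(P) = ((-2 + P + P) - 64)/(P + P) = ((-2 + 2*P) - 64)/((2*P)) = (-66 + 2*P)*(1/(2*P)) = (-66 + 2*P)/(2*P))
Z = -32470
(u(-104) + H) + Z = ((-33 - 104)/(-104) + 9934) - 32470 = (-1/104*(-137) + 9934) - 32470 = (137/104 + 9934) - 32470 = 1033273/104 - 32470 = -2343607/104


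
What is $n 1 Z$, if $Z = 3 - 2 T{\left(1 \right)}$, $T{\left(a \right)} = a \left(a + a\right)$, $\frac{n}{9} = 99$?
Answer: $-891$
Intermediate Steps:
$n = 891$ ($n = 9 \cdot 99 = 891$)
$T{\left(a \right)} = 2 a^{2}$ ($T{\left(a \right)} = a 2 a = 2 a^{2}$)
$Z = -1$ ($Z = 3 - 2 \cdot 2 \cdot 1^{2} = 3 - 2 \cdot 2 \cdot 1 = 3 - 4 = -1$)
$n 1 Z = 891 \cdot 1 \left(-1\right) = 891 \left(-1\right) = -891$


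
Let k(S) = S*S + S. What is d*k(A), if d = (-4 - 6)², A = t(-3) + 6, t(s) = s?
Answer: 1200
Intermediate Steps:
A = 3 (A = -3 + 6 = 3)
d = 100 (d = (-10)² = 100)
k(S) = S + S² (k(S) = S² + S = S + S²)
d*k(A) = 100*(3*(1 + 3)) = 100*(3*4) = 100*12 = 1200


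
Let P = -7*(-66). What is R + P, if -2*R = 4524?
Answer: -1800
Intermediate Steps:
R = -2262 (R = -½*4524 = -2262)
P = 462
R + P = -2262 + 462 = -1800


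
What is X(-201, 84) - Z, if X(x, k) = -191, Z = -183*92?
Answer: 16645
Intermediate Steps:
Z = -16836
X(-201, 84) - Z = -191 - 1*(-16836) = -191 + 16836 = 16645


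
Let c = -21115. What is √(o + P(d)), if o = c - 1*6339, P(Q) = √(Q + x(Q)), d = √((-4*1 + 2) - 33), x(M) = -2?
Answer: √(-27454 + √(-2 + I*√35)) ≈ 0.0061 + 165.69*I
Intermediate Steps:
d = I*√35 (d = √((-4 + 2) - 33) = √(-2 - 33) = √(-35) = I*√35 ≈ 5.9161*I)
P(Q) = √(-2 + Q) (P(Q) = √(Q - 2) = √(-2 + Q))
o = -27454 (o = -21115 - 1*6339 = -21115 - 6339 = -27454)
√(o + P(d)) = √(-27454 + √(-2 + I*√35))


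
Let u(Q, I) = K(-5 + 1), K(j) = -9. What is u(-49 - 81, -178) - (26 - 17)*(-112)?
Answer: 999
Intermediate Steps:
u(Q, I) = -9
u(-49 - 81, -178) - (26 - 17)*(-112) = -9 - (26 - 17)*(-112) = -9 - 9*(-112) = -9 - 1*(-1008) = -9 + 1008 = 999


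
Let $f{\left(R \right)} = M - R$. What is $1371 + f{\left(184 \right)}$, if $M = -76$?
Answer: $1111$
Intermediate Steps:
$f{\left(R \right)} = -76 - R$
$1371 + f{\left(184 \right)} = 1371 - 260 = 1111$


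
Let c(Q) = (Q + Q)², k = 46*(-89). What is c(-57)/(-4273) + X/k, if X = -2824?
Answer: -20569336/8746831 ≈ -2.3516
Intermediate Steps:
k = -4094
c(Q) = 4*Q² (c(Q) = (2*Q)² = 4*Q²)
c(-57)/(-4273) + X/k = (4*(-57)²)/(-4273) - 2824/(-4094) = (4*3249)*(-1/4273) - 2824*(-1/4094) = 12996*(-1/4273) + 1412/2047 = -12996/4273 + 1412/2047 = -20569336/8746831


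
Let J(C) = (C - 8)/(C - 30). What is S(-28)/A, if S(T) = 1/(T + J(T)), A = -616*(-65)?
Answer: -29/31791760 ≈ -9.1219e-7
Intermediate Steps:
J(C) = (-8 + C)/(-30 + C)
A = 40040
S(T) = 1/(T + (-8 + T)/(-30 + T))
S(-28)/A = ((-30 - 28)/(-8 - 28 - 28*(-30 - 28)))/40040 = (-58/(-8 - 28 - 28*(-58)))*(1/40040) = (-58/(-8 - 28 + 1624))*(1/40040) = (-58/1588)*(1/40040) = ((1/1588)*(-58))*(1/40040) = -29/794*1/40040 = -29/31791760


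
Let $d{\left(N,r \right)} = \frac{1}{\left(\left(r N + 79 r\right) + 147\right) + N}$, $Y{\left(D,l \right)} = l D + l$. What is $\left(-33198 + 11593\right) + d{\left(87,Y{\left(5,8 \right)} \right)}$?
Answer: $- \frac{177204209}{8202} \approx -21605.0$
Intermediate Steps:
$Y{\left(D,l \right)} = l + D l$ ($Y{\left(D,l \right)} = D l + l = l + D l$)
$d{\left(N,r \right)} = \frac{1}{147 + N + 79 r + N r}$ ($d{\left(N,r \right)} = \frac{1}{\left(\left(N r + 79 r\right) + 147\right) + N} = \frac{1}{\left(\left(79 r + N r\right) + 147\right) + N} = \frac{1}{\left(147 + 79 r + N r\right) + N} = \frac{1}{147 + N + 79 r + N r}$)
$\left(-33198 + 11593\right) + d{\left(87,Y{\left(5,8 \right)} \right)} = \left(-33198 + 11593\right) + \frac{1}{147 + 87 + 79 \cdot 8 \left(1 + 5\right) + 87 \cdot 8 \left(1 + 5\right)} = -21605 + \frac{1}{147 + 87 + 79 \cdot 8 \cdot 6 + 87 \cdot 8 \cdot 6} = -21605 + \frac{1}{147 + 87 + 79 \cdot 48 + 87 \cdot 48} = -21605 + \frac{1}{147 + 87 + 3792 + 4176} = -21605 + \frac{1}{8202} = - \frac{177204209}{8202}$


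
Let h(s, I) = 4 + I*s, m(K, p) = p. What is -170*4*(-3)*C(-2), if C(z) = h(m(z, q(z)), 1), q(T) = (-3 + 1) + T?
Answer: 0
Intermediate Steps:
q(T) = -2 + T
C(z) = 2 + z (C(z) = 4 + 1*(-2 + z) = 4 + (-2 + z) = 2 + z)
-170*4*(-3)*C(-2) = -170*4*(-3)*(2 - 2) = -(-2040)*0 = -170*0 = 0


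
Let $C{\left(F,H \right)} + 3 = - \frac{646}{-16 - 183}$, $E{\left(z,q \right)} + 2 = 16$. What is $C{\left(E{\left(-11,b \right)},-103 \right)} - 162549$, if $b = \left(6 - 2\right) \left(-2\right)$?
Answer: $- \frac{32347202}{199} \approx -1.6255 \cdot 10^{5}$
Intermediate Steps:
$b = -8$ ($b = 4 \left(-2\right) = -8$)
$E{\left(z,q \right)} = 14$ ($E{\left(z,q \right)} = -2 + 16 = 14$)
$C{\left(F,H \right)} = \frac{49}{199}$ ($C{\left(F,H \right)} = -3 - \frac{646}{-16 - 183} = -3 - \frac{646}{-199} = -3 - - \frac{646}{199} = -3 + \frac{646}{199} = \frac{49}{199}$)
$C{\left(E{\left(-11,b \right)},-103 \right)} - 162549 = \frac{49}{199} - 162549 = - \frac{32347202}{199}$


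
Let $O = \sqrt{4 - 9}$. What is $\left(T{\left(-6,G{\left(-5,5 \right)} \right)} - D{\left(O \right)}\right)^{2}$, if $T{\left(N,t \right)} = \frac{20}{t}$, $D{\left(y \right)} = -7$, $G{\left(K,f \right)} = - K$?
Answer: $121$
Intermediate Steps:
$O = i \sqrt{5}$ ($O = \sqrt{-5} = i \sqrt{5} \approx 2.2361 i$)
$\left(T{\left(-6,G{\left(-5,5 \right)} \right)} - D{\left(O \right)}\right)^{2} = \left(\frac{20}{\left(-1\right) \left(-5\right)} - -7\right)^{2} = \left(\frac{20}{5} + 7\right)^{2} = \left(20 \cdot \frac{1}{5} + 7\right)^{2} = \left(4 + 7\right)^{2} = 11^{2} = 121$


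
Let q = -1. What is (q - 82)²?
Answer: 6889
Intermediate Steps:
(q - 82)² = (-1 - 82)² = (-83)² = 6889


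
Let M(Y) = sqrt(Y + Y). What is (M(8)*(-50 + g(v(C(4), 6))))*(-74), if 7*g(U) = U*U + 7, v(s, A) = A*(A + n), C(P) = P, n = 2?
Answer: -580456/7 ≈ -82922.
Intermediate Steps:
M(Y) = sqrt(2)*sqrt(Y) (M(Y) = sqrt(2*Y) = sqrt(2)*sqrt(Y))
v(s, A) = A*(2 + A) (v(s, A) = A*(A + 2) = A*(2 + A))
g(U) = 1 + U**2/7 (g(U) = (U*U + 7)/7 = (U**2 + 7)/7 = (7 + U**2)/7 = 1 + U**2/7)
(M(8)*(-50 + g(v(C(4), 6))))*(-74) = ((sqrt(2)*sqrt(8))*(-50 + (1 + (6*(2 + 6))**2/7)))*(-74) = ((sqrt(2)*(2*sqrt(2)))*(-50 + (1 + (6*8)**2/7)))*(-74) = (4*(-50 + (1 + (1/7)*48**2)))*(-74) = (4*(-50 + (1 + (1/7)*2304)))*(-74) = (4*(-50 + (1 + 2304/7)))*(-74) = (4*(-50 + 2311/7))*(-74) = (4*(1961/7))*(-74) = (7844/7)*(-74) = -580456/7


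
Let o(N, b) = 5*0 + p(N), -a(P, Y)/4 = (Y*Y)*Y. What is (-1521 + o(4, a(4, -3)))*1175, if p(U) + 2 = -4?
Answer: -1794225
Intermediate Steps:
p(U) = -6 (p(U) = -2 - 4 = -6)
a(P, Y) = -4*Y**3 (a(P, Y) = -4*Y*Y*Y = -4*Y**2*Y = -4*Y**3)
o(N, b) = -6 (o(N, b) = 5*0 - 6 = 0 - 6 = -6)
(-1521 + o(4, a(4, -3)))*1175 = (-1521 - 6)*1175 = -1527*1175 = -1794225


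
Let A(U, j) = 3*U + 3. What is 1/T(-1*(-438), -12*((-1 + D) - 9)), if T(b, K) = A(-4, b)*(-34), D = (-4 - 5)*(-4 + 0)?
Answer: 1/306 ≈ 0.0032680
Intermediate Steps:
D = 36 (D = -9*(-4) = 36)
A(U, j) = 3 + 3*U
T(b, K) = 306 (T(b, K) = (3 + 3*(-4))*(-34) = (3 - 12)*(-34) = -9*(-34) = 306)
1/T(-1*(-438), -12*((-1 + D) - 9)) = 1/306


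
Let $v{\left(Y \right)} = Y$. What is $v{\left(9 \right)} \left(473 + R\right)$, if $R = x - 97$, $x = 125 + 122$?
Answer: $5607$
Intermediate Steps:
$x = 247$
$R = 150$ ($R = 247 - 97 = 150$)
$v{\left(9 \right)} \left(473 + R\right) = 9 \left(473 + 150\right) = 9 \cdot 623 = 5607$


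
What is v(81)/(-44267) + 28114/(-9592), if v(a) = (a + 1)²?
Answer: -654509523/212304532 ≈ -3.0829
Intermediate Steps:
v(a) = (1 + a)²
v(81)/(-44267) + 28114/(-9592) = (1 + 81)²/(-44267) + 28114/(-9592) = 82²*(-1/44267) + 28114*(-1/9592) = 6724*(-1/44267) - 14057/4796 = -6724/44267 - 14057/4796 = -654509523/212304532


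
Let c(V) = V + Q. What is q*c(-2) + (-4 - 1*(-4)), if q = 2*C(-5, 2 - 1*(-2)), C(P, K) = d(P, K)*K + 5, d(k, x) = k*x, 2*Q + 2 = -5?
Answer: 825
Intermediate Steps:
Q = -7/2 (Q = -1 + (1/2)*(-5) = -1 - 5/2 = -7/2 ≈ -3.5000)
c(V) = -7/2 + V (c(V) = V - 7/2 = -7/2 + V)
C(P, K) = 5 + P*K**2 (C(P, K) = (P*K)*K + 5 = (K*P)*K + 5 = P*K**2 + 5 = 5 + P*K**2)
q = -150 (q = 2*(5 - 5*(2 - 1*(-2))**2) = 2*(5 - 5*(2 + 2)**2) = 2*(5 - 5*4**2) = 2*(5 - 5*16) = 2*(5 - 80) = 2*(-75) = -150)
q*c(-2) + (-4 - 1*(-4)) = -150*(-7/2 - 2) + (-4 - 1*(-4)) = -150*(-11/2) + (-4 + 4) = 825 + 0 = 825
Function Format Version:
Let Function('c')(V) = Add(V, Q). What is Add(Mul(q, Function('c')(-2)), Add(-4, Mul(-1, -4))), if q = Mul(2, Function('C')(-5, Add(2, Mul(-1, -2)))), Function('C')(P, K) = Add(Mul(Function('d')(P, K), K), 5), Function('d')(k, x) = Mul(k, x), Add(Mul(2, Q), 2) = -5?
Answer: 825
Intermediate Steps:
Q = Rational(-7, 2) (Q = Add(-1, Mul(Rational(1, 2), -5)) = Add(-1, Rational(-5, 2)) = Rational(-7, 2) ≈ -3.5000)
Function('c')(V) = Add(Rational(-7, 2), V) (Function('c')(V) = Add(V, Rational(-7, 2)) = Add(Rational(-7, 2), V))
Function('C')(P, K) = Add(5, Mul(P, Pow(K, 2))) (Function('C')(P, K) = Add(Mul(Mul(P, K), K), 5) = Add(Mul(Mul(K, P), K), 5) = Add(Mul(P, Pow(K, 2)), 5) = Add(5, Mul(P, Pow(K, 2))))
q = -150 (q = Mul(2, Add(5, Mul(-5, Pow(Add(2, Mul(-1, -2)), 2)))) = Mul(2, Add(5, Mul(-5, Pow(Add(2, 2), 2)))) = Mul(2, Add(5, Mul(-5, Pow(4, 2)))) = Mul(2, Add(5, Mul(-5, 16))) = Mul(2, Add(5, -80)) = Mul(2, -75) = -150)
Add(Mul(q, Function('c')(-2)), Add(-4, Mul(-1, -4))) = Add(Mul(-150, Add(Rational(-7, 2), -2)), Add(-4, Mul(-1, -4))) = Add(Mul(-150, Rational(-11, 2)), Add(-4, 4)) = Add(825, 0) = 825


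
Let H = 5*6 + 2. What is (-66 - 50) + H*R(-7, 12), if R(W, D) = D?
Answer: 268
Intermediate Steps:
H = 32 (H = 30 + 2 = 32)
(-66 - 50) + H*R(-7, 12) = (-66 - 50) + 32*12 = -116 + 384 = 268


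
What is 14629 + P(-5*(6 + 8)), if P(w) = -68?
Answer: 14561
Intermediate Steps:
14629 + P(-5*(6 + 8)) = 14629 - 68 = 14561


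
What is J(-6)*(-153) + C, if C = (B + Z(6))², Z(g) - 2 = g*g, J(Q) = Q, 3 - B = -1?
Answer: 2682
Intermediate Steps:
B = 4 (B = 3 - 1*(-1) = 3 + 1 = 4)
Z(g) = 2 + g² (Z(g) = 2 + g*g = 2 + g²)
C = 1764 (C = (4 + (2 + 6²))² = (4 + (2 + 36))² = (4 + 38)² = 42² = 1764)
J(-6)*(-153) + C = -6*(-153) + 1764 = 918 + 1764 = 2682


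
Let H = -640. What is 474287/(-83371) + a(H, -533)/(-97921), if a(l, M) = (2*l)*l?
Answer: -114740180527/8163771691 ≈ -14.055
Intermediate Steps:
a(l, M) = 2*l²
474287/(-83371) + a(H, -533)/(-97921) = 474287/(-83371) + (2*(-640)²)/(-97921) = 474287*(-1/83371) + (2*409600)*(-1/97921) = -474287/83371 + 819200*(-1/97921) = -474287/83371 - 819200/97921 = -114740180527/8163771691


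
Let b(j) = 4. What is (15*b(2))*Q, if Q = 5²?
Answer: 1500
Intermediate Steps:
Q = 25
(15*b(2))*Q = (15*4)*25 = 60*25 = 1500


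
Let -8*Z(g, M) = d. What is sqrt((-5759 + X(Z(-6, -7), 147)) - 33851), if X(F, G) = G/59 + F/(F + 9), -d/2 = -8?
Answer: I*sqrt(6755861847)/413 ≈ 199.02*I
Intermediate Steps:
d = 16 (d = -2*(-8) = 16)
Z(g, M) = -2 (Z(g, M) = -1/8*16 = -2)
X(F, G) = G/59 + F/(9 + F) (X(F, G) = G*(1/59) + F/(9 + F) = G/59 + F/(9 + F))
sqrt((-5759 + X(Z(-6, -7), 147)) - 33851) = sqrt((-5759 + (9*147 + 59*(-2) - 2*147)/(59*(9 - 2))) - 33851) = sqrt((-5759 + (1/59)*(1323 - 118 - 294)/7) - 33851) = sqrt((-5759 + (1/59)*(1/7)*911) - 33851) = sqrt((-5759 + 911/413) - 33851) = sqrt(-2377556/413 - 33851) = sqrt(-16358019/413) = I*sqrt(6755861847)/413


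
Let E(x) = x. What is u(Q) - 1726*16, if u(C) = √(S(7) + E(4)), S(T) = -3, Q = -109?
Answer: -27615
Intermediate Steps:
u(C) = 1 (u(C) = √(-3 + 4) = √1 = 1)
u(Q) - 1726*16 = 1 - 1726*16 = 1 - 1*27616 = 1 - 27616 = -27615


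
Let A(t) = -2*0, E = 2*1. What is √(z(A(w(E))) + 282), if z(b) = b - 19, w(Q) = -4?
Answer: √263 ≈ 16.217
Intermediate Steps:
E = 2
A(t) = 0
z(b) = -19 + b
√(z(A(w(E))) + 282) = √((-19 + 0) + 282) = √(-19 + 282) = √263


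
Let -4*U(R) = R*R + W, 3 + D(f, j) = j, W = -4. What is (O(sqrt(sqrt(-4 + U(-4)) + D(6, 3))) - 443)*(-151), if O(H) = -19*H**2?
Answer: 66893 + 2869*I*sqrt(7) ≈ 66893.0 + 7590.7*I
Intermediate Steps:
D(f, j) = -3 + j
U(R) = 1 - R**2/4 (U(R) = -(R*R - 4)/4 = -(R**2 - 4)/4 = -(-4 + R**2)/4 = 1 - R**2/4)
(O(sqrt(sqrt(-4 + U(-4)) + D(6, 3))) - 443)*(-151) = (-19*sqrt(-4 + (1 - 1/4*(-4)**2)) - 443)*(-151) = (-19*sqrt(-4 + (1 - 1/4*16)) - 443)*(-151) = (-19*sqrt(-4 + (1 - 4)) - 443)*(-151) = (-19*sqrt(-4 - 3) - 443)*(-151) = (-19*I*sqrt(7) - 443)*(-151) = (-443 - 19*I*sqrt(7))*(-151) = 66893 + 2869*I*sqrt(7)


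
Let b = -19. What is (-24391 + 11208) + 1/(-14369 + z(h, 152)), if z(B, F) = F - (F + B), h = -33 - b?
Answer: -189241966/14355 ≈ -13183.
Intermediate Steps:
h = -14 (h = -33 - 1*(-19) = -33 + 19 = -14)
z(B, F) = -B (z(B, F) = F - (B + F) = F + (-B - F) = -B)
(-24391 + 11208) + 1/(-14369 + z(h, 152)) = (-24391 + 11208) + 1/(-14369 - 1*(-14)) = -13183 + 1/(-14369 + 14) = -13183 + 1/(-14355) = -13183 - 1/14355 = -189241966/14355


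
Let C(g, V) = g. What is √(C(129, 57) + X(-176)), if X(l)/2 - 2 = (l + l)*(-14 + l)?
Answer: 9*√1653 ≈ 365.91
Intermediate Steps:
X(l) = 4 + 4*l*(-14 + l) (X(l) = 4 + 2*((l + l)*(-14 + l)) = 4 + 2*((2*l)*(-14 + l)) = 4 + 2*(2*l*(-14 + l)) = 4 + 4*l*(-14 + l))
√(C(129, 57) + X(-176)) = √(129 + (4 - 56*(-176) + 4*(-176)²)) = √(129 + (4 + 9856 + 4*30976)) = √(129 + (4 + 9856 + 123904)) = √(129 + 133764) = √133893 = 9*√1653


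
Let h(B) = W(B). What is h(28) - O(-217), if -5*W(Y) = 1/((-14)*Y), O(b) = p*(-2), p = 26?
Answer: 101921/1960 ≈ 52.000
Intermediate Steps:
O(b) = -52 (O(b) = 26*(-2) = -52)
W(Y) = 1/(70*Y) (W(Y) = -1/(5*(-14)*Y) = -(-1)/(70*Y) = 1/(70*Y))
h(B) = 1/(70*B)
h(28) - O(-217) = (1/70)/28 - 1*(-52) = (1/70)*(1/28) + 52 = 1/1960 + 52 = 101921/1960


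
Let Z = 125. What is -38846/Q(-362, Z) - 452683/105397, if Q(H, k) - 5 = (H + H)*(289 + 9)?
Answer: -93570747339/22739086559 ≈ -4.1150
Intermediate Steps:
Q(H, k) = 5 + 596*H (Q(H, k) = 5 + (H + H)*(289 + 9) = 5 + (2*H)*298 = 5 + 596*H)
-38846/Q(-362, Z) - 452683/105397 = -38846/(5 + 596*(-362)) - 452683/105397 = -38846/(5 - 215752) - 452683*1/105397 = -38846/(-215747) - 452683/105397 = -38846*(-1/215747) - 452683/105397 = 38846/215747 - 452683/105397 = -93570747339/22739086559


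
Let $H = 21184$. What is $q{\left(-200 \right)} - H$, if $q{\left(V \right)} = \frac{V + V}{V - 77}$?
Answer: $- \frac{5867568}{277} \approx -21183.0$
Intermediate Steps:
$q{\left(V \right)} = \frac{2 V}{-77 + V}$
$q{\left(-200 \right)} - H = 2 \left(-200\right) \frac{1}{-77 - 200} - 21184 = 2 \left(-200\right) \frac{1}{-277} - 21184 = 2 \left(-200\right) \left(- \frac{1}{277}\right) - 21184 = \frac{400}{277} - 21184 = - \frac{5867568}{277}$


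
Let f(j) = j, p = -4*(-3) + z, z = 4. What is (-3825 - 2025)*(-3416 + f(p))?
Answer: 19890000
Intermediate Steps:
p = 16 (p = -4*(-3) + 4 = 12 + 4 = 16)
(-3825 - 2025)*(-3416 + f(p)) = (-3825 - 2025)*(-3416 + 16) = -5850*(-3400) = 19890000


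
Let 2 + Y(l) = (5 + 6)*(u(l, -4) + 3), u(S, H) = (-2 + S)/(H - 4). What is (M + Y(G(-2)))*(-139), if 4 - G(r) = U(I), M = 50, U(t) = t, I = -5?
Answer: -79369/8 ≈ -9921.1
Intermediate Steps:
G(r) = 9 (G(r) = 4 - 1*(-5) = 4 + 5 = 9)
u(S, H) = (-2 + S)/(-4 + H)
Y(l) = 135/4 - 11*l/8 (Y(l) = -2 + (5 + 6)*((-2 + l)/(-4 - 4) + 3) = -2 + 11*((-2 + l)/(-8) + 3) = -2 + 11*(-(-2 + l)/8 + 3) = -2 + 11*((¼ - l/8) + 3) = -2 + 11*(13/4 - l/8) = -2 + (143/4 - 11*l/8) = 135/4 - 11*l/8)
(M + Y(G(-2)))*(-139) = (50 + (135/4 - 11/8*9))*(-139) = (50 + (135/4 - 99/8))*(-139) = (50 + 171/8)*(-139) = (571/8)*(-139) = -79369/8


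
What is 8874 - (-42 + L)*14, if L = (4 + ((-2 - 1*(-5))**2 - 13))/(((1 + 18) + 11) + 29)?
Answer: 9462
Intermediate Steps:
L = 0 (L = (4 + ((-2 + 5)**2 - 13))/((19 + 11) + 29) = (4 + (3**2 - 13))/(30 + 29) = (4 + (9 - 13))/59 = (4 - 4)*(1/59) = 0*(1/59) = 0)
8874 - (-42 + L)*14 = 8874 - (-42 + 0)*14 = 8874 - (-42)*14 = 8874 - 1*(-588) = 8874 + 588 = 9462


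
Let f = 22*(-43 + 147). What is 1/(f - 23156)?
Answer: -1/20868 ≈ -4.7920e-5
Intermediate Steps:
f = 2288 (f = 22*104 = 2288)
1/(f - 23156) = 1/(2288 - 23156) = 1/(-20868) = -1/20868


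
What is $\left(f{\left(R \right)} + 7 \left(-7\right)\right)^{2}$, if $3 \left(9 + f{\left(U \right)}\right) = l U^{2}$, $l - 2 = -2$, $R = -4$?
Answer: $3364$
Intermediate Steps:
$l = 0$ ($l = 2 - 2 = 0$)
$f{\left(U \right)} = -9$ ($f{\left(U \right)} = -9 + \frac{0 U^{2}}{3} = -9 + \frac{1}{3} \cdot 0 = -9 + 0 = -9$)
$\left(f{\left(R \right)} + 7 \left(-7\right)\right)^{2} = \left(-9 + 7 \left(-7\right)\right)^{2} = \left(-9 - 49\right)^{2} = \left(-58\right)^{2} = 3364$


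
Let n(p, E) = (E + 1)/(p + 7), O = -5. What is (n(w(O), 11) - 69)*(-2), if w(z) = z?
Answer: 126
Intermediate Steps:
n(p, E) = (1 + E)/(7 + p)
(n(w(O), 11) - 69)*(-2) = ((1 + 11)/(7 - 5) - 69)*(-2) = (12/2 - 69)*(-2) = ((½)*12 - 69)*(-2) = (6 - 69)*(-2) = -63*(-2) = 126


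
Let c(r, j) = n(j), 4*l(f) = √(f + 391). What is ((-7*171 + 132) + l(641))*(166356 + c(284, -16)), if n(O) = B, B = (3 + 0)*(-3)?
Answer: -177159555 + 166347*√258/2 ≈ -1.7582e+8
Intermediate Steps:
l(f) = √(391 + f)/4 (l(f) = √(f + 391)/4 = √(391 + f)/4)
B = -9 (B = 3*(-3) = -9)
n(O) = -9
c(r, j) = -9
((-7*171 + 132) + l(641))*(166356 + c(284, -16)) = ((-7*171 + 132) + √(391 + 641)/4)*(166356 - 9) = ((-1197 + 132) + √1032/4)*166347 = (-1065 + (2*√258)/4)*166347 = (-1065 + √258/2)*166347 = -177159555 + 166347*√258/2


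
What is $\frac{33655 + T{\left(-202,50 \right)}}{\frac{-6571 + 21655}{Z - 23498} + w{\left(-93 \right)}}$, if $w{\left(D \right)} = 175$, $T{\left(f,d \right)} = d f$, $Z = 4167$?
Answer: $\frac{455341705}{3367841} \approx 135.2$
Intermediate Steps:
$\frac{33655 + T{\left(-202,50 \right)}}{\frac{-6571 + 21655}{Z - 23498} + w{\left(-93 \right)}} = \frac{33655 + 50 \left(-202\right)}{\frac{-6571 + 21655}{4167 - 23498} + 175} = \frac{33655 - 10100}{\frac{15084}{-19331} + 175} = \frac{23555}{15084 \left(- \frac{1}{19331}\right) + 175} = \frac{23555}{- \frac{15084}{19331} + 175} = \frac{23555}{\frac{3367841}{19331}} = 23555 \cdot \frac{19331}{3367841} = \frac{455341705}{3367841}$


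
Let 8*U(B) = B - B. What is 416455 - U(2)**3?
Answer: 416455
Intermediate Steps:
U(B) = 0 (U(B) = (B - B)/8 = (1/8)*0 = 0)
416455 - U(2)**3 = 416455 - 1*0**3 = 416455 - 1*0 = 416455 + 0 = 416455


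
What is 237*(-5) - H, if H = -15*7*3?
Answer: -870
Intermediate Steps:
H = -315 (H = -105*3 = -315)
237*(-5) - H = 237*(-5) - 1*(-315) = -1185 + 315 = -870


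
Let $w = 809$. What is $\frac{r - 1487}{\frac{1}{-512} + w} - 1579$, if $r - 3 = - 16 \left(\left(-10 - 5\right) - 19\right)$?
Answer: $- \frac{654514133}{414207} \approx -1580.2$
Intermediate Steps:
$r = 547$ ($r = 3 - 16 \left(\left(-10 - 5\right) - 19\right) = 3 - 16 \left(-15 - 19\right) = 3 - -544 = 3 + 544 = 547$)
$\frac{r - 1487}{\frac{1}{-512} + w} - 1579 = \frac{547 - 1487}{\frac{1}{-512} + 809} - 1579 = \frac{547 - 1487}{- \frac{1}{512} + 809} - 1579 = \frac{547 - 1487}{\frac{414207}{512}} - 1579 = \left(-940\right) \frac{512}{414207} - 1579 = - \frac{481280}{414207} - 1579 = - \frac{654514133}{414207}$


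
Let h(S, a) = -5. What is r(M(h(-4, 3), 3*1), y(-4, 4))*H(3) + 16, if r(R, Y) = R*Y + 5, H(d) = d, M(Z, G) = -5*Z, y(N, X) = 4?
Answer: 331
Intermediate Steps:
r(R, Y) = 5 + R*Y
r(M(h(-4, 3), 3*1), y(-4, 4))*H(3) + 16 = (5 - 5*(-5)*4)*3 + 16 = (5 + 25*4)*3 + 16 = (5 + 100)*3 + 16 = 105*3 + 16 = 315 + 16 = 331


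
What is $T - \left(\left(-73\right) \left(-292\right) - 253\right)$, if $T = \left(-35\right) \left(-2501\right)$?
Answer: $66472$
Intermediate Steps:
$T = 87535$
$T - \left(\left(-73\right) \left(-292\right) - 253\right) = 87535 - \left(\left(-73\right) \left(-292\right) - 253\right) = 87535 - \left(21316 - 253\right) = 87535 - 21063 = 66472$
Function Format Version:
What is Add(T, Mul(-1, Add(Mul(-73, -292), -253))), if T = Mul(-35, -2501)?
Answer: 66472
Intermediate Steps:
T = 87535
Add(T, Mul(-1, Add(Mul(-73, -292), -253))) = Add(87535, Mul(-1, Add(Mul(-73, -292), -253))) = Add(87535, Mul(-1, Add(21316, -253))) = Add(87535, Mul(-1, 21063)) = Add(87535, -21063) = 66472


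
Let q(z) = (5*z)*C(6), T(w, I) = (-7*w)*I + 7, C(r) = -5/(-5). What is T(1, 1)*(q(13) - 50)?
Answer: 0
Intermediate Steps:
C(r) = 1 (C(r) = -5*(-⅕) = 1)
T(w, I) = 7 - 7*I*w (T(w, I) = -7*I*w + 7 = 7 - 7*I*w)
q(z) = 5*z (q(z) = (5*z)*1 = 5*z)
T(1, 1)*(q(13) - 50) = (7 - 7*1*1)*(5*13 - 50) = (7 - 7)*(65 - 50) = 0*15 = 0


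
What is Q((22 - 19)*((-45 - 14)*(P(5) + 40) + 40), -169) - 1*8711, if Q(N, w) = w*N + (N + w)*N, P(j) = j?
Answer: 64186924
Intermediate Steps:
Q(N, w) = N*w + N*(N + w)
Q((22 - 19)*((-45 - 14)*(P(5) + 40) + 40), -169) - 1*8711 = ((22 - 19)*((-45 - 14)*(5 + 40) + 40))*((22 - 19)*((-45 - 14)*(5 + 40) + 40) + 2*(-169)) - 1*8711 = (3*(-59*45 + 40))*(3*(-59*45 + 40) - 338) - 8711 = (3*(-2655 + 40))*(3*(-2655 + 40) - 338) - 8711 = (3*(-2615))*(3*(-2615) - 338) - 8711 = -7845*(-7845 - 338) - 8711 = -7845*(-8183) - 8711 = 64195635 - 8711 = 64186924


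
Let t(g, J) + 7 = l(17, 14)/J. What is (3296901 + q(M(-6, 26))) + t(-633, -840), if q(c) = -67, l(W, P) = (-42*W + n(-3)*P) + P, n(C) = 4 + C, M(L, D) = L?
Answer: 197809669/60 ≈ 3.2968e+6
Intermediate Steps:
l(W, P) = -42*W + 2*P (l(W, P) = (-42*W + (4 - 3)*P) + P = (-42*W + 1*P) + P = (-42*W + P) + P = (P - 42*W) + P = -42*W + 2*P)
t(g, J) = -7 - 686/J (t(g, J) = -7 + (-42*17 + 2*14)/J = -7 + (-714 + 28)/J = -7 - 686/J)
(3296901 + q(M(-6, 26))) + t(-633, -840) = (3296901 - 67) + (-7 - 686/(-840)) = 3296834 + (-7 - 686*(-1/840)) = 3296834 + (-7 + 49/60) = 3296834 - 371/60 = 197809669/60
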